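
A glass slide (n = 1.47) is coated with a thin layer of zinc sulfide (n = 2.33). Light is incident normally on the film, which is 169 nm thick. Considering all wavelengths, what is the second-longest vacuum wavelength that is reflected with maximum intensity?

Ray reflecting at the top interface goes from n = 1.0 toward n = 2.33: a half-wave phase shift.
Ray reflecting at the bottom interface goes from n = 2.33 toward n = 1.47: no phase shift.
The two reflections differ by half a wavelength.
With one net inversion, constructive interference in reflection requires 2 n t = (m + ½) λ.
λ = 2 n t / (m + ½). The second-longest wavelength is m = 1: λ = 2 × 2.33 × 169 / 1.50 = 525 nm.

525 nm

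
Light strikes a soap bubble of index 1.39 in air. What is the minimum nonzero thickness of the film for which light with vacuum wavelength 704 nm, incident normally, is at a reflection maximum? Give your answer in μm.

0.127 μm

Top surface (1.0 → 1.39): reflection off a higher-index medium gives a half-wave phase shift.
At the lower boundary (n = 1.39 to n = 1.0) the reflected ray undergoes no phase shift.
Exactly one π shift → a net half-wave offset.
For maximum reflection here: 2 n t = (m + ½) λ.
Minimum at m = 0: t = λ / (4 n) = 704 / (4 × 1.39) = 127 nm.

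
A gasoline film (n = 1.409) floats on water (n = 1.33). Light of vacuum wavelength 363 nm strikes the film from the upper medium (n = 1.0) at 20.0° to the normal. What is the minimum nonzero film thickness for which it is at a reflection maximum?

66.4 nm

Top surface (1.0 → 1.409): reflection off a higher-index medium gives a half-wave phase shift.
Bottom surface (1.409 → 1.33): reflection off a lower-index medium gives no phase shift.
Exactly one π shift → a net half-wave offset.
For bright reflection here: 2 n t cos θ_r = (m + ½) λ.
Snell's law: 1.0 sin 20.0° = 1.409 sin θ_r → sin θ_r = 0.243, cos θ_r = 0.970.
Minimum at m = 0: t = λ / (4 n cos θ_r) = 363 / (4 × 1.409 × 0.970) = 66.4 nm.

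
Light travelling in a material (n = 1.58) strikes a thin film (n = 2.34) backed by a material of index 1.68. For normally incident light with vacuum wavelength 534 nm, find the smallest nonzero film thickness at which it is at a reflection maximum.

At the upper boundary (n = 1.58 to n = 2.34) the reflected ray undergoes a half-wave phase shift.
Ray reflecting at the bottom interface goes from n = 2.34 toward n = 1.68: no phase shift.
The two reflections differ by half a wavelength.
So the condition for constructive reflection is 2 n t = (m + ½) λ.
Minimum at m = 0: t = λ / (4 n) = 534 / (4 × 2.34) = 57.1 nm.

57.1 nm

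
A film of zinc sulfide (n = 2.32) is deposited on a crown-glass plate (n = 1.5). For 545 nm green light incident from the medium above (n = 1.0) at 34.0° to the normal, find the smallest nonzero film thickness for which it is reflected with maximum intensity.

60.5 nm

Ray reflecting at the top interface goes from n = 1.0 toward n = 2.32: a half-wave phase shift.
Ray reflecting at the bottom interface goes from n = 2.32 toward n = 1.5: no phase shift.
Exactly one π shift → a net half-wave offset.
So the condition for constructive reflection is 2 n t cos θ_r = (m + ½) λ.
Snell's law: 1.0 sin 34.0° = 2.32 sin θ_r → sin θ_r = 0.241, cos θ_r = 0.971.
Minimum at m = 0: t = λ / (4 n cos θ_r) = 545 / (4 × 2.32 × 0.971) = 60.5 nm.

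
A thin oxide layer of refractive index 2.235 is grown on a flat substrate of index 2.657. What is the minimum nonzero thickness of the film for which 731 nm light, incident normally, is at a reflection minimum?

Top surface (1.0 → 2.235): reflection off a higher-index medium gives a half-wave phase shift.
At the lower boundary (n = 2.235 to n = 2.657) the reflected ray undergoes a half-wave phase shift.
The two reflections carry the same phase change, so no net offset.
For weak reflection here: 2 n t = (m + ½) λ.
Minimum at m = 0: t = λ / (4 n) = 731 / (4 × 2.235) = 81.8 nm.

81.8 nm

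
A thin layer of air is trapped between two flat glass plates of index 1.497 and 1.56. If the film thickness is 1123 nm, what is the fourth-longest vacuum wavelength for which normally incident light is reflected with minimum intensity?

562 nm

Ray reflecting at the top interface goes from n = 1.497 toward n = 1.0: no phase shift.
Ray reflecting at the bottom interface goes from n = 1.0 toward n = 1.56: a half-wave phase shift.
The two reflections differ by half a wavelength.
For minimum reflection here: 2 n t = m λ.
λ = 2 n t / m. The fourth-longest wavelength is m = 4: λ = 2 × 1.0 × 1123 / 4.00 = 562 nm.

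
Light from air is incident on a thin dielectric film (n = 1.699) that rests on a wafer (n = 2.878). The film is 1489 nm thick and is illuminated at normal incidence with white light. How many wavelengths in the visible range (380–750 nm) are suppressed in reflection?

Ray reflecting at the top interface goes from n = 1.0 toward n = 1.699: a half-wave phase shift.
At the lower boundary (n = 1.699 to n = 2.878) the reflected ray undergoes a half-wave phase shift.
The two reflections carry the same phase change, so no net offset.
With no net inversion, destructive interference in reflection requires 2 n t = (m + ½) λ.
λ = 2 n t / (m + ½) = 5060 / (m + ½) nm.
m=6: 778 nm (IR); m=7: 675 nm (visible); m=8: 595 nm (visible); m=9: 533 nm (visible); m=10: 482 nm (visible); m=11: 440 nm (visible); m=12: 405 nm (visible); m=13: 375 nm (UV).

6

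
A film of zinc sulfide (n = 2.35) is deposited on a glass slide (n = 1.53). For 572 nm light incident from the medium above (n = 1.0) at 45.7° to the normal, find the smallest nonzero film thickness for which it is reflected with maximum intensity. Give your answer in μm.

Ray reflecting at the top interface goes from n = 1.0 toward n = 2.35: a half-wave phase shift.
Bottom surface (2.35 → 1.53): reflection off a lower-index medium gives no phase shift.
Exactly one π shift → a net half-wave offset.
With one net inversion, constructive interference in reflection requires 2 n t cos θ_r = (m + ½) λ.
Snell's law: 1.0 sin 45.7° = 2.35 sin θ_r → sin θ_r = 0.305, cos θ_r = 0.952.
Minimum at m = 0: t = λ / (4 n cos θ_r) = 572 / (4 × 2.35 × 0.952) = 63.9 nm.

0.0639 μm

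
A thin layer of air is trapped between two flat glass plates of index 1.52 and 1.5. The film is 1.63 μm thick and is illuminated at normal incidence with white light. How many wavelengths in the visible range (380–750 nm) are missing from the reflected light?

Top surface (1.52 → 1.0): reflection off a lower-index medium gives no phase shift.
At the lower boundary (n = 1.0 to n = 1.5) the reflected ray undergoes a half-wave phase shift.
Exactly one π shift → a net half-wave offset.
For weak reflection here: 2 n t = m λ.
λ = 2 n t / m = 3260 / m nm.
m=4: 815 nm (IR); m=5: 652 nm (visible); m=6: 543 nm (visible); m=7: 466 nm (visible); m=8: 408 nm (visible); m=9: 362 nm (UV).

4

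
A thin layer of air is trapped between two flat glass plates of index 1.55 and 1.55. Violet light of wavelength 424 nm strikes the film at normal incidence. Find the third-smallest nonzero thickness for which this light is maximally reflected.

Top surface (1.55 → 1.0): reflection off a lower-index medium gives no phase shift.
Ray reflecting at the bottom interface goes from n = 1.0 toward n = 1.55: a half-wave phase shift.
The two reflections differ by half a wavelength.
For bright reflection here: 2 n t = (m + ½) λ.
The third-smallest nonzero thickness corresponds to m = 2: t = (m + ½) λ / (2 n) = 2.50 × 424 / (2 × 1.0) = 530 nm.

530 nm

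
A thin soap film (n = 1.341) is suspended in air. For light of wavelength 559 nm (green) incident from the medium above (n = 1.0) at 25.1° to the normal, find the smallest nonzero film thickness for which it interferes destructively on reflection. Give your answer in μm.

At the upper boundary (n = 1.0 to n = 1.341) the reflected ray undergoes a half-wave phase shift.
Bottom surface (1.341 → 1.0): reflection off a lower-index medium gives no phase shift.
Exactly one π shift → a net half-wave offset.
With one net inversion, destructive interference in reflection requires 2 n t cos θ_r = m λ.
Snell's law: 1.0 sin 25.1° = 1.341 sin θ_r → sin θ_r = 0.316, cos θ_r = 0.949.
Minimum nonzero at m = 1: t = λ / (2 n cos θ_r) = 559 / (2 × 1.341 × 0.949) = 220 nm.

0.220 μm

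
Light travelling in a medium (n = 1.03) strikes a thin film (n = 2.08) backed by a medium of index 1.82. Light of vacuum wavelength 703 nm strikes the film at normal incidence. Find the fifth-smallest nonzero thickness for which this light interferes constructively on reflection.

760 nm

At the upper boundary (n = 1.03 to n = 2.08) the reflected ray undergoes a half-wave phase shift.
Bottom surface (2.08 → 1.82): reflection off a lower-index medium gives no phase shift.
Net: one phase inversion between the two reflected rays.
So the condition for constructive reflection is 2 n t = (m + ½) λ.
The fifth-smallest nonzero thickness corresponds to m = 4: t = (m + ½) λ / (2 n) = 4.50 × 703 / (2 × 2.08) = 760 nm.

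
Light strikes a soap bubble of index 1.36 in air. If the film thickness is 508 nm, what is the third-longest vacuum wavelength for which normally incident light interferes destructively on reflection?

Ray reflecting at the top interface goes from n = 1.0 toward n = 1.36: a half-wave phase shift.
At the lower boundary (n = 1.36 to n = 1.0) the reflected ray undergoes no phase shift.
The two reflections differ by half a wavelength.
For weak reflection here: 2 n t = m λ.
λ = 2 n t / m. The third-longest wavelength is m = 3: λ = 2 × 1.36 × 508 / 3.00 = 461 nm.

461 nm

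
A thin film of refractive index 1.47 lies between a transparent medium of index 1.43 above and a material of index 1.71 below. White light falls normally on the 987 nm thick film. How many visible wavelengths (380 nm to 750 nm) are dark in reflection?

Top surface (1.43 → 1.47): reflection off a higher-index medium gives a half-wave phase shift.
Ray reflecting at the bottom interface goes from n = 1.47 toward n = 1.71: a half-wave phase shift.
The two reflections carry the same phase change, so no net offset.
For dark reflection here: 2 n t = (m + ½) λ.
λ = 2 n t / (m + ½) = 2902 / (m + ½) nm.
m=3: 829 nm (IR); m=4: 645 nm (visible); m=5: 528 nm (visible); m=6: 446 nm (visible); m=7: 387 nm (visible); m=8: 341 nm (UV).

4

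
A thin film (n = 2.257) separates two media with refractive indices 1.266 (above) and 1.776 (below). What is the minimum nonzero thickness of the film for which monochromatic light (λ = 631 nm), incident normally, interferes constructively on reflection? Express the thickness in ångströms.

Top surface (1.266 → 2.257): reflection off a higher-index medium gives a half-wave phase shift.
Ray reflecting at the bottom interface goes from n = 2.257 toward n = 1.776: no phase shift.
The two reflections differ by half a wavelength.
So the condition for constructive reflection is 2 n t = (m + ½) λ.
Minimum at m = 0: t = λ / (4 n) = 631 / (4 × 2.257) = 69.9 nm.

699 Å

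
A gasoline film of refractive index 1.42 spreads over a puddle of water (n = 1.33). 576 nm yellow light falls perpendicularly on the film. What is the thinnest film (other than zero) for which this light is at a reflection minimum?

203 nm

At the upper boundary (n = 1.0 to n = 1.42) the reflected ray undergoes a half-wave phase shift.
Bottom surface (1.42 → 1.33): reflection off a lower-index medium gives no phase shift.
Net: one phase inversion between the two reflected rays.
With one net inversion, destructive interference in reflection requires 2 n t = m λ.
Minimum nonzero at m = 1: t = λ / (2 n) = 576 / (2 × 1.42) = 203 nm.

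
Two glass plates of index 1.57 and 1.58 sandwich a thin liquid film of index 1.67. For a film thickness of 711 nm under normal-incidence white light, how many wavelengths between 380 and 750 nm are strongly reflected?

3

At the upper boundary (n = 1.57 to n = 1.67) the reflected ray undergoes a half-wave phase shift.
At the lower boundary (n = 1.67 to n = 1.58) the reflected ray undergoes no phase shift.
Exactly one π shift → a net half-wave offset.
So the condition for constructive reflection is 2 n t = (m + ½) λ.
λ = 2 n t / (m + ½) = 2375 / (m + ½) nm.
m=2: 950 nm (IR); m=3: 678 nm (visible); m=4: 528 nm (visible); m=5: 432 nm (visible); m=6: 365 nm (UV).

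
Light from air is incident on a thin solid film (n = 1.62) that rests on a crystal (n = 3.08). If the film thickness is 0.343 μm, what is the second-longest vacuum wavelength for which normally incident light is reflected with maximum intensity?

556 nm

Top surface (1.0 → 1.62): reflection off a higher-index medium gives a half-wave phase shift.
Ray reflecting at the bottom interface goes from n = 1.62 toward n = 3.08: a half-wave phase shift.
The two reflections carry the same phase change, so no net offset.
So the condition for constructive reflection is 2 n t = m λ.
λ = 2 n t / m. The second-longest wavelength is m = 2: λ = 2 × 1.62 × 343 / 2.00 = 556 nm.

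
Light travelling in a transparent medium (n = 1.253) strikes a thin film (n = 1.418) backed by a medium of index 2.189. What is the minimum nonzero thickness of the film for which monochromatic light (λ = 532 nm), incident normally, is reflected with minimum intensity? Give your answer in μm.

0.0938 μm

Top surface (1.253 → 1.418): reflection off a higher-index medium gives a half-wave phase shift.
Ray reflecting at the bottom interface goes from n = 1.418 toward n = 2.189: a half-wave phase shift.
Net: no relative phase inversion (both shifts match).
For dark reflection here: 2 n t = (m + ½) λ.
Minimum at m = 0: t = λ / (4 n) = 532 / (4 × 1.418) = 93.8 nm.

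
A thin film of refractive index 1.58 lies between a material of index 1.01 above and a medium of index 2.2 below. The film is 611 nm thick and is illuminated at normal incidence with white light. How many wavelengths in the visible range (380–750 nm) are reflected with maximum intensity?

Ray reflecting at the top interface goes from n = 1.01 toward n = 1.58: a half-wave phase shift.
Bottom surface (1.58 → 2.2): reflection off a higher-index medium gives a half-wave phase shift.
The two reflections carry the same phase change, so no net offset.
With no net inversion, constructive interference in reflection requires 2 n t = m λ.
λ = 2 n t / m = 1931 / m nm.
m=2: 965 nm (IR); m=3: 644 nm (visible); m=4: 483 nm (visible); m=5: 386 nm (visible); m=6: 322 nm (UV).

3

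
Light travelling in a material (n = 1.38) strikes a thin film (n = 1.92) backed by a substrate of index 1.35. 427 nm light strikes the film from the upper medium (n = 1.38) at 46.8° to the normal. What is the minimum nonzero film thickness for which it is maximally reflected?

65.3 nm

Top surface (1.38 → 1.92): reflection off a higher-index medium gives a half-wave phase shift.
Bottom surface (1.92 → 1.35): reflection off a lower-index medium gives no phase shift.
Net: one phase inversion between the two reflected rays.
With one net inversion, constructive interference in reflection requires 2 n t cos θ_r = (m + ½) λ.
Snell's law: 1.38 sin 46.8° = 1.92 sin θ_r → sin θ_r = 0.524, cos θ_r = 0.852.
Minimum at m = 0: t = λ / (4 n cos θ_r) = 427 / (4 × 1.92 × 0.852) = 65.3 nm.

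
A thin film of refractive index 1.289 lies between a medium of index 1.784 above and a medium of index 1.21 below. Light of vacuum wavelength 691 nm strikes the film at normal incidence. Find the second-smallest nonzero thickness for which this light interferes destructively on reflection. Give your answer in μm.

0.402 μm

Top surface (1.784 → 1.289): reflection off a lower-index medium gives no phase shift.
Ray reflecting at the bottom interface goes from n = 1.289 toward n = 1.21: no phase shift.
The two reflections carry the same phase change, so no net offset.
With no net inversion, destructive interference in reflection requires 2 n t = (m + ½) λ.
The second-smallest nonzero thickness corresponds to m = 1: t = (m + ½) λ / (2 n) = 1.50 × 691 / (2 × 1.289) = 402 nm.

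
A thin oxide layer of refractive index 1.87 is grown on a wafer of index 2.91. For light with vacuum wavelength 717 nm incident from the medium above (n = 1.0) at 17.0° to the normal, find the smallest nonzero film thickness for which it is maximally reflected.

Ray reflecting at the top interface goes from n = 1.0 toward n = 1.87: a half-wave phase shift.
Bottom surface (1.87 → 2.91): reflection off a higher-index medium gives a half-wave phase shift.
The two reflections carry the same phase change, so no net offset.
So the condition for constructive reflection is 2 n t cos θ_r = m λ.
Snell's law: 1.0 sin 17.0° = 1.87 sin θ_r → sin θ_r = 0.156, cos θ_r = 0.988.
Minimum nonzero at m = 1: t = λ / (2 n cos θ_r) = 717 / (2 × 1.87 × 0.988) = 194 nm.

194 nm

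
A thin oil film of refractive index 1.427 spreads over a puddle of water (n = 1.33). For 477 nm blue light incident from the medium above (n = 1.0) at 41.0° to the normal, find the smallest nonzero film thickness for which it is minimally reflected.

188 nm

Ray reflecting at the top interface goes from n = 1.0 toward n = 1.427: a half-wave phase shift.
At the lower boundary (n = 1.427 to n = 1.33) the reflected ray undergoes no phase shift.
Exactly one π shift → a net half-wave offset.
For minimum reflection here: 2 n t cos θ_r = m λ.
Snell's law: 1.0 sin 41.0° = 1.427 sin θ_r → sin θ_r = 0.460, cos θ_r = 0.888.
Minimum nonzero at m = 1: t = λ / (2 n cos θ_r) = 477 / (2 × 1.427 × 0.888) = 188 nm.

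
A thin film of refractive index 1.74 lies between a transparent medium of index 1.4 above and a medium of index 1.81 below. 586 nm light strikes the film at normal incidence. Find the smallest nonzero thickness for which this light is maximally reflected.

At the upper boundary (n = 1.4 to n = 1.74) the reflected ray undergoes a half-wave phase shift.
At the lower boundary (n = 1.74 to n = 1.81) the reflected ray undergoes a half-wave phase shift.
Zero or two π shifts → no net half-wave offset.
With no net inversion, constructive interference in reflection requires 2 n t = m λ.
The smallest nonzero thickness corresponds to m = 1: t = m λ / (2 n) = 1.00 × 586 / (2 × 1.74) = 168 nm.

168 nm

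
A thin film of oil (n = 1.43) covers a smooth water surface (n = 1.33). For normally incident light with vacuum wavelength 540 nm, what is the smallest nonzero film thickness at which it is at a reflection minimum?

Top surface (1.0 → 1.43): reflection off a higher-index medium gives a half-wave phase shift.
Bottom surface (1.43 → 1.33): reflection off a lower-index medium gives no phase shift.
Exactly one π shift → a net half-wave offset.
For minimum reflection here: 2 n t = m λ.
The smallest nonzero thickness corresponds to m = 1: t = m λ / (2 n) = 1.00 × 540 / (2 × 1.43) = 189 nm.

189 nm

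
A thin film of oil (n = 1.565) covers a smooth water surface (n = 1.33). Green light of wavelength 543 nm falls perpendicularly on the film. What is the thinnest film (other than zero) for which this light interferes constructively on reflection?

At the upper boundary (n = 1.0 to n = 1.565) the reflected ray undergoes a half-wave phase shift.
Ray reflecting at the bottom interface goes from n = 1.565 toward n = 1.33: no phase shift.
The two reflections differ by half a wavelength.
For strong reflection here: 2 n t = (m + ½) λ.
Minimum at m = 0: t = λ / (4 n) = 543 / (4 × 1.565) = 86.7 nm.

86.7 nm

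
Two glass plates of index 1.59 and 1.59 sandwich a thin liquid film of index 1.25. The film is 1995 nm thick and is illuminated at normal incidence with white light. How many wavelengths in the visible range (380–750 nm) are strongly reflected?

6

Ray reflecting at the top interface goes from n = 1.59 toward n = 1.25: no phase shift.
Bottom surface (1.25 → 1.59): reflection off a higher-index medium gives a half-wave phase shift.
The two reflections differ by half a wavelength.
So the condition for constructive reflection is 2 n t = (m + ½) λ.
λ = 2 n t / (m + ½) = 4988 / (m + ½) nm.
m=6: 767 nm (IR); m=7: 665 nm (visible); m=8: 587 nm (visible); m=9: 525 nm (visible); m=10: 475 nm (visible); m=11: 434 nm (visible); m=12: 399 nm (visible); m=13: 369 nm (UV).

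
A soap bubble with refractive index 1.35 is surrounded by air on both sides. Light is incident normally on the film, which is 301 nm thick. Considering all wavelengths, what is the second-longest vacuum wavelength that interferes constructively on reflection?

Top surface (1.0 → 1.35): reflection off a higher-index medium gives a half-wave phase shift.
Bottom surface (1.35 → 1.0): reflection off a lower-index medium gives no phase shift.
Exactly one π shift → a net half-wave offset.
For maximum reflection here: 2 n t = (m + ½) λ.
λ = 2 n t / (m + ½). The second-longest wavelength is m = 1: λ = 2 × 1.35 × 301 / 1.50 = 542 nm.

542 nm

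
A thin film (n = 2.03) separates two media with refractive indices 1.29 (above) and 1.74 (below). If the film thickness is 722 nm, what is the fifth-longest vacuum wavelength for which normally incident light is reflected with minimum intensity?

586 nm

Top surface (1.29 → 2.03): reflection off a higher-index medium gives a half-wave phase shift.
At the lower boundary (n = 2.03 to n = 1.74) the reflected ray undergoes no phase shift.
Net: one phase inversion between the two reflected rays.
So the condition for destructive reflection is 2 n t = m λ.
λ = 2 n t / m. The fifth-longest wavelength is m = 5: λ = 2 × 2.03 × 722 / 5.00 = 586 nm.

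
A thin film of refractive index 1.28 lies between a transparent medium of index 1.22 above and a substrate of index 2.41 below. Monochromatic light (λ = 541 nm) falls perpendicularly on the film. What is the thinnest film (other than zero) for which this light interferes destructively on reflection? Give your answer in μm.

0.106 μm

At the upper boundary (n = 1.22 to n = 1.28) the reflected ray undergoes a half-wave phase shift.
Bottom surface (1.28 → 2.41): reflection off a higher-index medium gives a half-wave phase shift.
The two reflections carry the same phase change, so no net offset.
With no net inversion, destructive interference in reflection requires 2 n t = (m + ½) λ.
Minimum at m = 0: t = λ / (4 n) = 541 / (4 × 1.28) = 106 nm.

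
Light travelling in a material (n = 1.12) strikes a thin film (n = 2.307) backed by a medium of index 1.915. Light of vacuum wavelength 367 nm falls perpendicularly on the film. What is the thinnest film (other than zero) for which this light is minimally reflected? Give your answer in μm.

0.0795 μm

At the upper boundary (n = 1.12 to n = 2.307) the reflected ray undergoes a half-wave phase shift.
Bottom surface (2.307 → 1.915): reflection off a lower-index medium gives no phase shift.
The two reflections differ by half a wavelength.
So the condition for destructive reflection is 2 n t = m λ.
Minimum nonzero at m = 1: t = λ / (2 n) = 367 / (2 × 2.307) = 79.5 nm.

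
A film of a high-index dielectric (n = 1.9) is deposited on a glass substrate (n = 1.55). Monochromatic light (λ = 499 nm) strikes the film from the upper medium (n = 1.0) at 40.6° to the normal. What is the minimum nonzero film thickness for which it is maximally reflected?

At the upper boundary (n = 1.0 to n = 1.9) the reflected ray undergoes a half-wave phase shift.
Ray reflecting at the bottom interface goes from n = 1.9 toward n = 1.55: no phase shift.
The two reflections differ by half a wavelength.
With one net inversion, constructive interference in reflection requires 2 n t cos θ_r = (m + ½) λ.
Snell's law: 1.0 sin 40.6° = 1.9 sin θ_r → sin θ_r = 0.343, cos θ_r = 0.940.
Minimum at m = 0: t = λ / (4 n cos θ_r) = 499 / (4 × 1.9 × 0.940) = 69.9 nm.

69.9 nm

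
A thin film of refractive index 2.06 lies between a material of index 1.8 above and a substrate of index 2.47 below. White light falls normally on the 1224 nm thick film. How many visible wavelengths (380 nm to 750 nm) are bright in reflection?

7

Top surface (1.8 → 2.06): reflection off a higher-index medium gives a half-wave phase shift.
At the lower boundary (n = 2.06 to n = 2.47) the reflected ray undergoes a half-wave phase shift.
Net: no relative phase inversion (both shifts match).
For bright reflection here: 2 n t = m λ.
λ = 2 n t / m = 5043 / m nm.
m=6: 840 nm (IR); m=7: 720 nm (visible); m=8: 630 nm (visible); m=9: 560 nm (visible); m=10: 504 nm (visible); m=11: 458 nm (visible); m=12: 420 nm (visible); m=13: 388 nm (visible); m=14: 360 nm (UV).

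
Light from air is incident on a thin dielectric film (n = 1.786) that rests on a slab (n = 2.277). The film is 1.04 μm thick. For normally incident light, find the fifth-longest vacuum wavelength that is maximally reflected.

Ray reflecting at the top interface goes from n = 1.0 toward n = 1.786: a half-wave phase shift.
At the lower boundary (n = 1.786 to n = 2.277) the reflected ray undergoes a half-wave phase shift.
Net: no relative phase inversion (both shifts match).
With no net inversion, constructive interference in reflection requires 2 n t = m λ.
λ = 2 n t / m. The fifth-longest wavelength is m = 5: λ = 2 × 1.786 × 1040 / 5.00 = 743 nm.

743 nm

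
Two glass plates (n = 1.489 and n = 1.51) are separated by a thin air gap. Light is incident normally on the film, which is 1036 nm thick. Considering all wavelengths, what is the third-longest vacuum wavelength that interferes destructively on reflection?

Ray reflecting at the top interface goes from n = 1.489 toward n = 1.0: no phase shift.
Bottom surface (1.0 → 1.51): reflection off a higher-index medium gives a half-wave phase shift.
Exactly one π shift → a net half-wave offset.
So the condition for destructive reflection is 2 n t = m λ.
λ = 2 n t / m. The third-longest wavelength is m = 3: λ = 2 × 1.0 × 1036 / 3.00 = 691 nm.

691 nm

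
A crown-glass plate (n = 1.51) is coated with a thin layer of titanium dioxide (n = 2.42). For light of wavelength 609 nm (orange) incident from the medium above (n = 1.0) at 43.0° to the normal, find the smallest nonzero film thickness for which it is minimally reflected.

131 nm

Ray reflecting at the top interface goes from n = 1.0 toward n = 2.42: a half-wave phase shift.
Ray reflecting at the bottom interface goes from n = 2.42 toward n = 1.51: no phase shift.
Net: one phase inversion between the two reflected rays.
So the condition for destructive reflection is 2 n t cos θ_r = m λ.
Snell's law: 1.0 sin 43.0° = 2.42 sin θ_r → sin θ_r = 0.282, cos θ_r = 0.959.
Minimum nonzero at m = 1: t = λ / (2 n cos θ_r) = 609 / (2 × 2.42 × 0.959) = 131 nm.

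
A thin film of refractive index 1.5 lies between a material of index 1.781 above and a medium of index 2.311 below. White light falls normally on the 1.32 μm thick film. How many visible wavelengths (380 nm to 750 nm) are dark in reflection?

Ray reflecting at the top interface goes from n = 1.781 toward n = 1.5: no phase shift.
Ray reflecting at the bottom interface goes from n = 1.5 toward n = 2.311: a half-wave phase shift.
Exactly one π shift → a net half-wave offset.
For weak reflection here: 2 n t = m λ.
λ = 2 n t / m = 3960 / m nm.
m=5: 792 nm (IR); m=6: 660 nm (visible); m=7: 566 nm (visible); m=8: 495 nm (visible); m=9: 440 nm (visible); m=10: 396 nm (visible); m=11: 360 nm (UV).

5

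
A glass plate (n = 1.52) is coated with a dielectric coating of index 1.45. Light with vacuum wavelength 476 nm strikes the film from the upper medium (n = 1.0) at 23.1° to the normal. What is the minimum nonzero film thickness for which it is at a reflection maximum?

170 nm

Ray reflecting at the top interface goes from n = 1.0 toward n = 1.45: a half-wave phase shift.
Ray reflecting at the bottom interface goes from n = 1.45 toward n = 1.52: a half-wave phase shift.
Zero or two π shifts → no net half-wave offset.
So the condition for constructive reflection is 2 n t cos θ_r = m λ.
Snell's law: 1.0 sin 23.1° = 1.45 sin θ_r → sin θ_r = 0.271, cos θ_r = 0.963.
Minimum nonzero at m = 1: t = λ / (2 n cos θ_r) = 476 / (2 × 1.45 × 0.963) = 170 nm.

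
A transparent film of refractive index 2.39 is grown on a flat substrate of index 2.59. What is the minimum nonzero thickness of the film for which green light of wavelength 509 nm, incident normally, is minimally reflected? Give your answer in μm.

Ray reflecting at the top interface goes from n = 1.0 toward n = 2.39: a half-wave phase shift.
Bottom surface (2.39 → 2.59): reflection off a higher-index medium gives a half-wave phase shift.
Net: no relative phase inversion (both shifts match).
So the condition for destructive reflection is 2 n t = (m + ½) λ.
Minimum at m = 0: t = λ / (4 n) = 509 / (4 × 2.39) = 53.2 nm.

0.0532 μm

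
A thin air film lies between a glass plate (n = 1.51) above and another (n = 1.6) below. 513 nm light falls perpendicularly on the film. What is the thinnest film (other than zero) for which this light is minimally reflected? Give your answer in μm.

0.257 μm

Ray reflecting at the top interface goes from n = 1.51 toward n = 1.0: no phase shift.
Ray reflecting at the bottom interface goes from n = 1.0 toward n = 1.6: a half-wave phase shift.
Net: one phase inversion between the two reflected rays.
With one net inversion, destructive interference in reflection requires 2 n t = m λ.
Minimum nonzero at m = 1: t = λ / (2 n) = 513 / (2 × 1.0) = 257 nm.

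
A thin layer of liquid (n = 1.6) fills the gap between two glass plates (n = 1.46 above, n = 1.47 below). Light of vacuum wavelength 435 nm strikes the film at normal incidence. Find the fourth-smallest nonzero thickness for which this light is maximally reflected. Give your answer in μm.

0.476 μm

Ray reflecting at the top interface goes from n = 1.46 toward n = 1.6: a half-wave phase shift.
Bottom surface (1.6 → 1.47): reflection off a lower-index medium gives no phase shift.
Exactly one π shift → a net half-wave offset.
For strong reflection here: 2 n t = (m + ½) λ.
The fourth-smallest nonzero thickness corresponds to m = 3: t = (m + ½) λ / (2 n) = 3.50 × 435 / (2 × 1.6) = 476 nm.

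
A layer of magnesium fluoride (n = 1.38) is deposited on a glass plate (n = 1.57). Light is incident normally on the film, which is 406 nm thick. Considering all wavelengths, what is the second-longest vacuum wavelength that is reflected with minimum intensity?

At the upper boundary (n = 1.0 to n = 1.38) the reflected ray undergoes a half-wave phase shift.
Bottom surface (1.38 → 1.57): reflection off a higher-index medium gives a half-wave phase shift.
Net: no relative phase inversion (both shifts match).
For weak reflection here: 2 n t = (m + ½) λ.
λ = 2 n t / (m + ½). The second-longest wavelength is m = 1: λ = 2 × 1.38 × 406 / 1.50 = 747 nm.

747 nm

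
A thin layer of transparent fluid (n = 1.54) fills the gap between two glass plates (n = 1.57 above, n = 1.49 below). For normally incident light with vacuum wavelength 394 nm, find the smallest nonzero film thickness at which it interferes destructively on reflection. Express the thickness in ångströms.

640 Å

Ray reflecting at the top interface goes from n = 1.57 toward n = 1.54: no phase shift.
Ray reflecting at the bottom interface goes from n = 1.54 toward n = 1.49: no phase shift.
The two reflections carry the same phase change, so no net offset.
For dark reflection here: 2 n t = (m + ½) λ.
Minimum at m = 0: t = λ / (4 n) = 394 / (4 × 1.54) = 64.0 nm.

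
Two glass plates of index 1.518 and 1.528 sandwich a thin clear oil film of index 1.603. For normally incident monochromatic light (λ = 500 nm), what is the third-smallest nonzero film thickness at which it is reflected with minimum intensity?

468 nm

Ray reflecting at the top interface goes from n = 1.518 toward n = 1.603: a half-wave phase shift.
At the lower boundary (n = 1.603 to n = 1.528) the reflected ray undergoes no phase shift.
The two reflections differ by half a wavelength.
With one net inversion, destructive interference in reflection requires 2 n t = m λ.
The third-smallest nonzero thickness corresponds to m = 3: t = m λ / (2 n) = 3.00 × 500 / (2 × 1.603) = 468 nm.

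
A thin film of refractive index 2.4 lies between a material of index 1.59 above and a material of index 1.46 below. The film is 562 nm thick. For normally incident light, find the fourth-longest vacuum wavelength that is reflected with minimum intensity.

At the upper boundary (n = 1.59 to n = 2.4) the reflected ray undergoes a half-wave phase shift.
At the lower boundary (n = 2.4 to n = 1.46) the reflected ray undergoes no phase shift.
Exactly one π shift → a net half-wave offset.
For minimum reflection here: 2 n t = m λ.
λ = 2 n t / m. The fourth-longest wavelength is m = 4: λ = 2 × 2.4 × 562 / 4.00 = 674 nm.

674 nm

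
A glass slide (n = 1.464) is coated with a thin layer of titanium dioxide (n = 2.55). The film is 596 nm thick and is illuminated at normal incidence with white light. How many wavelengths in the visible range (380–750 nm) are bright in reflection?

4

Top surface (1.0 → 2.55): reflection off a higher-index medium gives a half-wave phase shift.
Bottom surface (2.55 → 1.464): reflection off a lower-index medium gives no phase shift.
The two reflections differ by half a wavelength.
So the condition for constructive reflection is 2 n t = (m + ½) λ.
λ = 2 n t / (m + ½) = 3040 / (m + ½) nm.
m=3: 868 nm (IR); m=4: 675 nm (visible); m=5: 553 nm (visible); m=6: 468 nm (visible); m=7: 405 nm (visible); m=8: 358 nm (UV).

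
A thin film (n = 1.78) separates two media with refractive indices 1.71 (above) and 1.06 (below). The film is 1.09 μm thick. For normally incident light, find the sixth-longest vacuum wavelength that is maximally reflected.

706 nm

At the upper boundary (n = 1.71 to n = 1.78) the reflected ray undergoes a half-wave phase shift.
Bottom surface (1.78 → 1.06): reflection off a lower-index medium gives no phase shift.
Exactly one π shift → a net half-wave offset.
With one net inversion, constructive interference in reflection requires 2 n t = (m + ½) λ.
λ = 2 n t / (m + ½). The sixth-longest wavelength is m = 5: λ = 2 × 1.78 × 1090 / 5.50 = 706 nm.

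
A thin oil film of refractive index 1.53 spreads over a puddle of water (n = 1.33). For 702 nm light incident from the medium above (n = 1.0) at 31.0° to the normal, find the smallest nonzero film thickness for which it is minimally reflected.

Top surface (1.0 → 1.53): reflection off a higher-index medium gives a half-wave phase shift.
Ray reflecting at the bottom interface goes from n = 1.53 toward n = 1.33: no phase shift.
The two reflections differ by half a wavelength.
For minimum reflection here: 2 n t cos θ_r = m λ.
Snell's law: 1.0 sin 31.0° = 1.53 sin θ_r → sin θ_r = 0.337, cos θ_r = 0.942.
Minimum nonzero at m = 1: t = λ / (2 n cos θ_r) = 702 / (2 × 1.53 × 0.942) = 244 nm.

244 nm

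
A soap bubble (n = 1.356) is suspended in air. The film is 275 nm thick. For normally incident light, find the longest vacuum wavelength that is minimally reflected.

At the upper boundary (n = 1.0 to n = 1.356) the reflected ray undergoes a half-wave phase shift.
At the lower boundary (n = 1.356 to n = 1.0) the reflected ray undergoes no phase shift.
Exactly one π shift → a net half-wave offset.
For dark reflection here: 2 n t = m λ.
λ = 2 n t / m. The longest wavelength is m = 1: λ = 2 × 1.356 × 275 / 1.00 = 746 nm.

746 nm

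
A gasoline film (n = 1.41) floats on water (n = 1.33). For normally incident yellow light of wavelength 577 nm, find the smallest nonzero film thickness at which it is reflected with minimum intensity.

At the upper boundary (n = 1.0 to n = 1.41) the reflected ray undergoes a half-wave phase shift.
Bottom surface (1.41 → 1.33): reflection off a lower-index medium gives no phase shift.
The two reflections differ by half a wavelength.
With one net inversion, destructive interference in reflection requires 2 n t = m λ.
Minimum nonzero at m = 1: t = λ / (2 n) = 577 / (2 × 1.41) = 205 nm.

205 nm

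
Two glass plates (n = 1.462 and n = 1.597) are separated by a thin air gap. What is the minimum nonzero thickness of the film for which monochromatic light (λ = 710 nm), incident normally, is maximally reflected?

178 nm

At the upper boundary (n = 1.462 to n = 1.0) the reflected ray undergoes no phase shift.
Bottom surface (1.0 → 1.597): reflection off a higher-index medium gives a half-wave phase shift.
The two reflections differ by half a wavelength.
For maximum reflection here: 2 n t = (m + ½) λ.
Minimum at m = 0: t = λ / (4 n) = 710 / (4 × 1.0) = 178 nm.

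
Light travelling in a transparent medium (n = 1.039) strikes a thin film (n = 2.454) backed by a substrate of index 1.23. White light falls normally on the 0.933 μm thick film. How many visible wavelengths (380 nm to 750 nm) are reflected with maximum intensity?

Top surface (1.039 → 2.454): reflection off a higher-index medium gives a half-wave phase shift.
At the lower boundary (n = 2.454 to n = 1.23) the reflected ray undergoes no phase shift.
Exactly one π shift → a net half-wave offset.
For strong reflection here: 2 n t = (m + ½) λ.
λ = 2 n t / (m + ½) = 4579 / (m + ½) nm.
m=5: 833 nm (IR); m=6: 704 nm (visible); m=7: 611 nm (visible); m=8: 539 nm (visible); m=9: 482 nm (visible); m=10: 436 nm (visible); m=11: 398 nm (visible); m=12: 366 nm (UV).

6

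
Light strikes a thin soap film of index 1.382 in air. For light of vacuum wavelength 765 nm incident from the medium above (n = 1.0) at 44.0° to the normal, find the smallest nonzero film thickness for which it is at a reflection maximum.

At the upper boundary (n = 1.0 to n = 1.382) the reflected ray undergoes a half-wave phase shift.
Ray reflecting at the bottom interface goes from n = 1.382 toward n = 1.0: no phase shift.
Net: one phase inversion between the two reflected rays.
With one net inversion, constructive interference in reflection requires 2 n t cos θ_r = (m + ½) λ.
Snell's law: 1.0 sin 44.0° = 1.382 sin θ_r → sin θ_r = 0.503, cos θ_r = 0.864.
Minimum at m = 0: t = λ / (4 n cos θ_r) = 765 / (4 × 1.382 × 0.864) = 160 nm.

160 nm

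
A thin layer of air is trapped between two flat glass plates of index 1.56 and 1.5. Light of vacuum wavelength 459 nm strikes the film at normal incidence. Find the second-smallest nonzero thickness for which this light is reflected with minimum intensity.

At the upper boundary (n = 1.56 to n = 1.0) the reflected ray undergoes no phase shift.
Bottom surface (1.0 → 1.5): reflection off a higher-index medium gives a half-wave phase shift.
Exactly one π shift → a net half-wave offset.
With one net inversion, destructive interference in reflection requires 2 n t = m λ.
The second-smallest nonzero thickness corresponds to m = 2: t = m λ / (2 n) = 2.00 × 459 / (2 × 1.0) = 459 nm.

459 nm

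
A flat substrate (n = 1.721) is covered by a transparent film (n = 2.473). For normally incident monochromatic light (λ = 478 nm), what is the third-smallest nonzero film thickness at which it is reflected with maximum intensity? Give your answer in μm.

0.242 μm

Top surface (1.0 → 2.473): reflection off a higher-index medium gives a half-wave phase shift.
Bottom surface (2.473 → 1.721): reflection off a lower-index medium gives no phase shift.
The two reflections differ by half a wavelength.
With one net inversion, constructive interference in reflection requires 2 n t = (m + ½) λ.
The third-smallest nonzero thickness corresponds to m = 2: t = (m + ½) λ / (2 n) = 2.50 × 478 / (2 × 2.473) = 242 nm.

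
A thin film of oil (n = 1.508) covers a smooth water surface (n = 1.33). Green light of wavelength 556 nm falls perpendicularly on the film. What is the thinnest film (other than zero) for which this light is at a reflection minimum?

At the upper boundary (n = 1.0 to n = 1.508) the reflected ray undergoes a half-wave phase shift.
At the lower boundary (n = 1.508 to n = 1.33) the reflected ray undergoes no phase shift.
Exactly one π shift → a net half-wave offset.
With one net inversion, destructive interference in reflection requires 2 n t = m λ.
Minimum nonzero at m = 1: t = λ / (2 n) = 556 / (2 × 1.508) = 184 nm.

184 nm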